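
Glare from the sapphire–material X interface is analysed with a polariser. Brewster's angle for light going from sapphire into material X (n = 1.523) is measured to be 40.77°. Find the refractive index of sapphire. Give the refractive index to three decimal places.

At Brewster's angle, tan θ_B = n₂/n₁ with n₁ on the incident side (sapphire) and n₂ on the transmitted side (material X).
n₁ = n₂ / tan θ_B = 1.523 / tan 40.77° = 1.766.

n ≈ 1.766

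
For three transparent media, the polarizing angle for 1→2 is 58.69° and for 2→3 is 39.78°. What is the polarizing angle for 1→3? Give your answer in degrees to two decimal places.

θ_B ≈ 53.85°

tan θ_B(1→2) = n₂/n₁ = tan 58.69° = 1.6441.
tan θ_B(2→3) = n₃/n₂ = tan 39.78° = 0.8326.
n₃/n₁ = 1.3688. Then tan θ_B(1→3) = n₃/n₁, so θ_B(1→3) = arctan(1.3688) = 53.85°.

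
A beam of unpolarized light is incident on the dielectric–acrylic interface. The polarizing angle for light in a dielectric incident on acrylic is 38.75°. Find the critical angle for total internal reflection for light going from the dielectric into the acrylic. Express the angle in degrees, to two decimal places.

θ_c ≈ 53.38°

tan θ_B = n₂/n₁ = tan 38.75° = 0.8026.
Total internal reflection: sin θ_c = n₂/n₁ = 0.8026.
θ_c = arcsin(0.8026) = 53.38°.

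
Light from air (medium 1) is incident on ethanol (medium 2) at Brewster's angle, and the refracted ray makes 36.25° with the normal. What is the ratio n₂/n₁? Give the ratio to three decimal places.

n₂/n₁ ≈ 1.364

θ_B + θ_t = 90°, so θ_B = 90° − 36.25° = 53.75°.
Then n₂/n₁ = tan θ_B = tan 53.75° = 1.364.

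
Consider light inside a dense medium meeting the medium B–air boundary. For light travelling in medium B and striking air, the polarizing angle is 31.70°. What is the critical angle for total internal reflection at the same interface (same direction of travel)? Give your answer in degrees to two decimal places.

θ_c ≈ 38.14°

tan θ_B = n₂/n₁ = tan 31.70° = 0.6176.
Total internal reflection: sin θ_c = n₂/n₁ = 0.6176.
θ_c = arcsin(0.6176) = 38.14°.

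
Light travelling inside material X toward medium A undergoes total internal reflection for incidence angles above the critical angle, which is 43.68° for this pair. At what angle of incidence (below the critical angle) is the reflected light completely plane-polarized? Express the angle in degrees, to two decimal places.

θ_B ≈ 34.63°

n₂/n₁ = sin θ_c = sin 43.68° = 0.6906.
tan θ_B equals the same ratio, so θ_B = arctan(0.6906) = 34.63°.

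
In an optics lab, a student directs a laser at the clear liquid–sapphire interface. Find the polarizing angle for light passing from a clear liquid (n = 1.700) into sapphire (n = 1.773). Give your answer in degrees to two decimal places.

Brewster's condition: tan θ_B = n₂/n₁ = 1.773/1.700 = 1.0429.
θ_B = arctan(1.0429) = 46.20°.

θ_B ≈ 46.20°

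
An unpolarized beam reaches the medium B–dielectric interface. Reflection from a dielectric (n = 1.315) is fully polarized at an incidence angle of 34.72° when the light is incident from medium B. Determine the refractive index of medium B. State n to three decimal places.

Brewster's law: tan θ_B = n₂/n₁ (light incident in medium B, refracted into a dielectric).
n₁ = n₂ / tan θ_B = 1.315 / tan 34.72° = 1.898.

n ≈ 1.898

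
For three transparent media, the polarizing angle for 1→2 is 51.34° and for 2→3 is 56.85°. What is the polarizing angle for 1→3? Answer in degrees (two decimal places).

θ_B ≈ 62.41°

Each Brewster angle gives a ratio: n₂/n₁ = tan 51.34° = 1.2500, n₃/n₂ = tan 56.85° = 1.5311.
Multiplying, n₃/n₁ = 1.2500 × 1.5311 = 1.9138, and θ_B(1→3) = arctan 1.9138 = 62.41°.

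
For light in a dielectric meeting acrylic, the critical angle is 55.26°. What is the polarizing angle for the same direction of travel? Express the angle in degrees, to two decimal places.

θ_B ≈ 39.41°

At the critical angle sin θ_c = n₂/n₁, giving n₂/n₁ = sin 55.26° = 0.8217.
Then tan θ_B = n₂/n₁ = 0.8217, so θ_B = arctan 0.8217 = 39.41°.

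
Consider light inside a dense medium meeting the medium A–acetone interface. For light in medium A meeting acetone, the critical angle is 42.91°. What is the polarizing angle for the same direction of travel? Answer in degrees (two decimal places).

n₂/n₁ = sin θ_c = sin 42.91° = 0.6808.
tan θ_B equals the same ratio, so θ_B = arctan(0.6808) = 34.25°.

θ_B ≈ 34.25°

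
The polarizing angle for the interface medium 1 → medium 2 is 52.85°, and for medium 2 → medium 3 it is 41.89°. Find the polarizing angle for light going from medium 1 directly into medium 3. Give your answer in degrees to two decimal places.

tan θ_B(1→2) = n₂/n₁ = tan 52.85° = 1.3198.
tan θ_B(2→3) = n₃/n₂ = tan 41.89° = 0.8969.
n₃/n₁ = 1.1838. Then tan θ_B(1→3) = n₃/n₁, so θ_B(1→3) = arctan(1.1838) = 49.81°.

θ_B ≈ 49.81°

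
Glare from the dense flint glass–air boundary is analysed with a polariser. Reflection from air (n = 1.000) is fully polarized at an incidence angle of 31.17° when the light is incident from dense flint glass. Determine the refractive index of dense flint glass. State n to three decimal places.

Brewster's law: tan θ_B = n₂/n₁ (light incident in dense flint glass, refracted into air).
n₁ = n₂ / tan θ_B = 1.000 / tan 31.17° = 1.653.

n ≈ 1.653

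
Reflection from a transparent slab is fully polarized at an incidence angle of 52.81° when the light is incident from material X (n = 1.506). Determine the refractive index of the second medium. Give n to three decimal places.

n ≈ 1.985

Brewster's law: tan θ_B = n₂/n₁ (light incident in material X, refracted into a transparent slab).
n₂ = n₁ tan θ_B = 1.506 × tan 52.81° = 1.985.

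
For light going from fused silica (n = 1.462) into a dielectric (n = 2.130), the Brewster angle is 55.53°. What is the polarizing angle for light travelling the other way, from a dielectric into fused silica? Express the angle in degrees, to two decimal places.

θ_B' ≈ 34.47°

Reversing the direction swaps n₁ and n₂, so tan θ_B' = 1/tan θ_B and θ_B' = 90° − θ_B.
Hence θ_B' = 90° − 55.53° = 34.47°.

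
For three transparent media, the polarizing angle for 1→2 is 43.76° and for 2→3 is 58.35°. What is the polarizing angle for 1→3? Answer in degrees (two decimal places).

θ_B ≈ 57.23°

n₂/n₁ = tan 43.76° = 0.9576 and n₃/n₂ = tan 58.35° = 1.6223.
Multiplying, n₃/n₁ = 0.9576 × 1.6223 = 1.5536, and θ_B(1→3) = arctan 1.5536 = 57.23°.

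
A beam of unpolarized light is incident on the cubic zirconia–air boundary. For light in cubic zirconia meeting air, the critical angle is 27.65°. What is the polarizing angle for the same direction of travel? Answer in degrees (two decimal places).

At the critical angle sin θ_c = n₂/n₁, giving n₂/n₁ = sin 27.65° = 0.4641.
Then tan θ_B = n₂/n₁ = 0.4641, so θ_B = arctan 0.4641 = 24.89°.

θ_B ≈ 24.89°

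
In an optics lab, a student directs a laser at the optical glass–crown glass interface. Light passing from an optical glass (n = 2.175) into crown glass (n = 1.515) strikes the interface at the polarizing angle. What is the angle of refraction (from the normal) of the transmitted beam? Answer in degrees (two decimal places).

θ_B = arctan(n₂/n₁) = arctan(1.515/2.175) = 34.86°.
Since θ_B + θ_t = 90° at Brewster incidence, θ_t = 90° − 34.86° = 55.14°.

θ_t ≈ 55.14°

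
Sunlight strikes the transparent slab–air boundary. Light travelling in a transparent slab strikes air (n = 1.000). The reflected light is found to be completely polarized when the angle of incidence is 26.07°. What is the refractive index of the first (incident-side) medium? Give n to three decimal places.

n ≈ 2.044

At Brewster's angle, tan θ_B = n₂/n₁ with n₁ on the incident side (a transparent slab) and n₂ on the transmitted side (air).
n₁ = n₂ / tan θ_B = 1.000 / tan 26.07° = 2.044.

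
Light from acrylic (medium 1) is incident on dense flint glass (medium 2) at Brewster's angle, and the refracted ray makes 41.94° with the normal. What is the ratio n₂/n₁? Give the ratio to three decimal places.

n₂/n₁ ≈ 1.113

At Brewster incidence θ_B = 90° − θ_t = 90° − 41.94° = 48.06°.
Then n₂/n₁ = tan θ_B = tan 48.06° = 1.113.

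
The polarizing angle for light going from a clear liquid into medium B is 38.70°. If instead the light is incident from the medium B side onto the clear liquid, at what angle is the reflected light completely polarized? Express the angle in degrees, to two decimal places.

The two Brewster angles are complementary: θ_B' = 90° − θ_B = 90° − 38.70° = 51.30°.

θ_B' ≈ 51.30°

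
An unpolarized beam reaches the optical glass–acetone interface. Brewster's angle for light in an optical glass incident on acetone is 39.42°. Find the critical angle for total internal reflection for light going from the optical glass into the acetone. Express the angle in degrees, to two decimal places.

θ_c ≈ 55.28°

From Brewster, n₂/n₁ = tan θ_B = tan 39.42° = 0.8220.
Then sin θ_c = n₂/n₁ = 0.8220, so θ_c = arcsin 0.8220 = 55.28°.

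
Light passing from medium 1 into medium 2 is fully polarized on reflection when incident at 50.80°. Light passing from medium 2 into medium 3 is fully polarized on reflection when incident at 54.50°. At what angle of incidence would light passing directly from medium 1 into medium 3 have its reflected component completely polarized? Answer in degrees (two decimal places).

n₂/n₁ = tan 50.80° = 1.2261 and n₃/n₂ = tan 54.50° = 1.4019.
Multiplying, n₃/n₁ = 1.2261 × 1.4019 = 1.7190, and θ_B(1→3) = arctan 1.7190 = 59.81°.

θ_B ≈ 59.81°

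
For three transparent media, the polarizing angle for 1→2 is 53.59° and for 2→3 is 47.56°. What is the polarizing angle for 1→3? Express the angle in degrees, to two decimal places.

Each Brewster angle gives a ratio: n₂/n₁ = tan 53.59° = 1.3559, n₃/n₂ = tan 47.56° = 1.0936.
Multiplying, n₃/n₁ = 1.3559 × 1.0936 = 1.4828, and θ_B(1→3) = arctan 1.4828 = 56.00°.

θ_B ≈ 56.00°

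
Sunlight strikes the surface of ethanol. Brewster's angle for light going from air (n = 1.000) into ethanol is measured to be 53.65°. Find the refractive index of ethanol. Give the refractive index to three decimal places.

n ≈ 1.359

Brewster's law: tan θ_B = n₂/n₁ (light incident in air, refracted into ethanol).
n₂ = n₁ tan θ_B = 1.000 × tan 53.65° = 1.359.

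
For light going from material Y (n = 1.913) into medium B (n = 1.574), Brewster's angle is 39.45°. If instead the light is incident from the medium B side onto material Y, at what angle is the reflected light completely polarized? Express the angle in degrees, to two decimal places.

tan θ_B' = n₁/n₂ = 1/tan θ_B, so θ_B' = 90° − θ_B.
θ_B' = 90° − 39.45° = 50.55°.

θ_B' ≈ 50.55°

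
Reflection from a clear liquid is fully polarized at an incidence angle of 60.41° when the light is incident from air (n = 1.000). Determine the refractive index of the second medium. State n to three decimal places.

n ≈ 1.761

Full polarization of the reflected beam means tan θ_B = n₂/n₁, where n₁ is the incident medium (air).
n₂ = n₁ tan θ_B = 1.000 × tan 60.41° = 1.761.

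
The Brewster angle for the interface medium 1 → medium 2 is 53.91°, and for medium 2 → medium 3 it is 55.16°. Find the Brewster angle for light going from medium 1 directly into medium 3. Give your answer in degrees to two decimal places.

Each Brewster angle gives a ratio: n₂/n₁ = tan 53.91° = 1.3718, n₃/n₂ = tan 55.16° = 1.4367.
n₃/n₁ = 1.9709. Then tan θ_B(1→3) = n₃/n₁, so θ_B(1→3) = arctan(1.9709) = 63.10°.

θ_B ≈ 63.10°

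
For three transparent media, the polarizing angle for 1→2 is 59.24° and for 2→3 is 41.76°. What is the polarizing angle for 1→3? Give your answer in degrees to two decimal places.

θ_B ≈ 56.31°

Each Brewster angle gives a ratio: n₂/n₁ = tan 59.24° = 1.6802, n₃/n₂ = tan 41.76° = 0.8928.
Multiplying, n₃/n₁ = 1.6802 × 0.8928 = 1.5001, and θ_B(1→3) = arctan 1.5001 = 56.31°.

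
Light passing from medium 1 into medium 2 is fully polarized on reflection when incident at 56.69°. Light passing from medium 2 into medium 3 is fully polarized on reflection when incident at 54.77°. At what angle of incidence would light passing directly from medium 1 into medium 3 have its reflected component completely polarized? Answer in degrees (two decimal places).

θ_B ≈ 65.11°

n₂/n₁ = tan 56.69° = 1.5218 and n₃/n₂ = tan 54.77° = 1.4160.
So n₃/n₁ = (n₂/n₁)(n₃/n₂) = 1.5218 × 1.4160 = 2.1549.
θ_B(1→3) = arctan(2.1549) = 65.11°.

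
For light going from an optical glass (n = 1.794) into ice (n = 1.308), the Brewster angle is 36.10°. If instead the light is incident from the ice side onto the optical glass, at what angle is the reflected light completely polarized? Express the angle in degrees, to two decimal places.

tan θ_B' = n₁/n₂ = 1/tan θ_B, so θ_B' = 90° − θ_B.
θ_B' = 90° − 36.10° = 53.90°.

θ_B' ≈ 53.90°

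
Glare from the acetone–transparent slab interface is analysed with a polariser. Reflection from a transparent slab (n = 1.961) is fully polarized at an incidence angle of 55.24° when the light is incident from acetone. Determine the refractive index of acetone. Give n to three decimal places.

At Brewster's angle, tan θ_B = n₂/n₁ with n₁ on the incident side (acetone) and n₂ on the transmitted side (a transparent slab).
n₁ = n₂ / tan θ_B = 1.961 / tan 55.24° = 1.361.

n ≈ 1.361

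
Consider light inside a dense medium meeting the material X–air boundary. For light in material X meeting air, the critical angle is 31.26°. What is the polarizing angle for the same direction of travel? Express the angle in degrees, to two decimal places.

n₂/n₁ = sin θ_c = sin 31.26° = 0.5189.
tan θ_B equals the same ratio, so θ_B = arctan(0.5189) = 27.43°.

θ_B ≈ 27.43°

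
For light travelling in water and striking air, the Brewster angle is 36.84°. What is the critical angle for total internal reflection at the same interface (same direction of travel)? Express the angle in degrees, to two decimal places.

From Brewster, n₂/n₁ = tan θ_B = tan 36.84° = 0.7492.
Then sin θ_c = n₂/n₁ = 0.7492, so θ_c = arcsin 0.7492 = 48.52°.

θ_c ≈ 48.52°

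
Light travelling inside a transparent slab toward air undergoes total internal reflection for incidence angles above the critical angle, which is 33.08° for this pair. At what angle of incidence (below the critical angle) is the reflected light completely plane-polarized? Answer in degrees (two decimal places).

n₂/n₁ = sin θ_c = sin 33.08° = 0.5458.
tan θ_B equals the same ratio, so θ_B = arctan(0.5458) = 28.63°.

θ_B ≈ 28.63°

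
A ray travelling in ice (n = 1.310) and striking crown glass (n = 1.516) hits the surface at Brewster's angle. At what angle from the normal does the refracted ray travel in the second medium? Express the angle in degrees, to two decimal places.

θ_t ≈ 40.83°

θ_B = arctan(n₂/n₁) = arctan(1.516/1.310) = 49.17°.
The refracted ray is perpendicular to the reflected ray, so θ_t = 90° − θ_B = 40.83°.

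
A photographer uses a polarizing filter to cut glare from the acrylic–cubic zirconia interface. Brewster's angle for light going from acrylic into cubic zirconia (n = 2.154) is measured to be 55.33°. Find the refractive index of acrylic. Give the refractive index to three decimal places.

Full polarization of the reflected beam means tan θ_B = n₂/n₁, where n₁ is the incident medium (acrylic).
n₁ = n₂ / tan θ_B = 2.154 / tan 55.33° = 1.490.

n ≈ 1.490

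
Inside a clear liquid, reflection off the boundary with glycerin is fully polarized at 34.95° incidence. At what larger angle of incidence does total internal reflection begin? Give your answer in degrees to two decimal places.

From Brewster, n₂/n₁ = tan θ_B = tan 34.95° = 0.6989.
Then sin θ_c = n₂/n₁ = 0.6989, so θ_c = arcsin 0.6989 = 44.34°.

θ_c ≈ 44.34°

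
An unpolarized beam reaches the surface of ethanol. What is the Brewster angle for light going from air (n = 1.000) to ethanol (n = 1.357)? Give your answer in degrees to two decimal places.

θ_B ≈ 53.61°

Brewster's condition: tan θ_B = n₂/n₁ = 1.357/1.000 = 1.3570. Taking the arctangent, θ_B = 53.61°.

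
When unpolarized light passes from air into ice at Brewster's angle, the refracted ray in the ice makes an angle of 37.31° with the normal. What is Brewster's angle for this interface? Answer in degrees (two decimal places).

θ_B ≈ 52.69°

Brewster's condition makes the reflected and refracted beams perpendicular: θ_B + θ_t = 90°.
So θ_B = 90° − θ_t = 90° − 37.31° = 52.69°.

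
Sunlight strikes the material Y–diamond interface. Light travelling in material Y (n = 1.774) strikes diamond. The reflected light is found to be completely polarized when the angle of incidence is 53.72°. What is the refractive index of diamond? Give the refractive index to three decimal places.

Brewster's law: tan θ_B = n₂/n₁ (light incident in material Y, refracted into diamond).
n₂ = n₁ tan θ_B = 1.774 × tan 53.72° = 2.417.

n ≈ 2.417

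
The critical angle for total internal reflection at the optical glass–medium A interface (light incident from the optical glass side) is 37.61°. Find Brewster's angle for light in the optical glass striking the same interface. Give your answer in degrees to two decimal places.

sin θ_c = n₂/n₁, so n₂/n₁ = sin 37.61° = 0.6103.
Brewster: tan θ_B = n₂/n₁ = 0.6103.
θ_B = arctan(0.6103) = 31.40°.

θ_B ≈ 31.40°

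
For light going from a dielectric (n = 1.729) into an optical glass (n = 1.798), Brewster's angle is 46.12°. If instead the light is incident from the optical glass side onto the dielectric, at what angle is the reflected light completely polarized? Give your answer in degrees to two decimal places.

tan θ_B' = n₁/n₂ = 1/tan θ_B, so θ_B' = 90° − θ_B.
θ_B' = 90° − 46.12° = 43.88°.

θ_B' ≈ 43.88°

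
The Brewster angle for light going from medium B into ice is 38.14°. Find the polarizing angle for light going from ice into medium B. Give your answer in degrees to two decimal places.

θ_B' ≈ 51.86°

tan θ_B' = n₁/n₂ = 1/tan θ_B, so θ_B' = 90° − θ_B.
θ_B' = 90° − 38.14° = 51.86°.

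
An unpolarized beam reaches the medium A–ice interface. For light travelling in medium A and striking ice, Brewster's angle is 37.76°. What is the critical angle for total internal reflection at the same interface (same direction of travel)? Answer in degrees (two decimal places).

θ_c ≈ 50.77°

tan θ_B = n₂/n₁ = tan 37.76° = 0.7746.
Total internal reflection: sin θ_c = n₂/n₁ = 0.7746.
θ_c = arcsin(0.7746) = 50.77°.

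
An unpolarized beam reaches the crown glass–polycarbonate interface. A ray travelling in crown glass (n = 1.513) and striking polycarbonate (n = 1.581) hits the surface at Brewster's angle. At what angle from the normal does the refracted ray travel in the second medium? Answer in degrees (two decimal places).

θ_t ≈ 43.74°

tan θ_B = n₂/n₁ = 1.581/1.513 = 1.0449, so θ_B = 46.26°.
Since θ_B + θ_t = 90° at Brewster incidence, θ_t = 90° − 46.26° = 43.74°.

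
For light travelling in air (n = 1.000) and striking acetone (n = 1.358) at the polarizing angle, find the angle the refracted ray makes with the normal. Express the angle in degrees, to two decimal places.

θ_B = arctan(n₂/n₁) = arctan(1.358/1.000) = 53.63°.
Since θ_B + θ_t = 90° at Brewster incidence, θ_t = 90° − 53.63° = 36.37°.

θ_t ≈ 36.37°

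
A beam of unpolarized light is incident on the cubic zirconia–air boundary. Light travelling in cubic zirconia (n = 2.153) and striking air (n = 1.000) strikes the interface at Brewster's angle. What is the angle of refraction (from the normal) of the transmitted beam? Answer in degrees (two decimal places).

θ_B = arctan(n₂/n₁) = arctan(1.000/2.153) = 24.91°.
At Brewster's angle the reflected and refracted rays are perpendicular, so θ_t = 90° − θ_B = 90° − 24.91° = 65.09°.

θ_t ≈ 65.09°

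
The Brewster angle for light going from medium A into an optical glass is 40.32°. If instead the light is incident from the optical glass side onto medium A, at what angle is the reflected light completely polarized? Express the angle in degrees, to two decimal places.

θ_B' ≈ 49.68°

Reversing the direction swaps n₁ and n₂, so tan θ_B' = 1/tan θ_B and θ_B' = 90° − θ_B.
Hence θ_B' = 90° − 40.32° = 49.68°.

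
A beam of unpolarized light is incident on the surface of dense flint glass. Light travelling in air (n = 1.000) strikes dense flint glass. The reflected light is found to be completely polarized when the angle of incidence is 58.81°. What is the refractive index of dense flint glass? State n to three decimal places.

n ≈ 1.652

At Brewster's angle, tan θ_B = n₂/n₁ with n₁ on the incident side (air) and n₂ on the transmitted side (dense flint glass).
n₂ = n₁ tan θ_B = 1.000 × tan 58.81° = 1.652.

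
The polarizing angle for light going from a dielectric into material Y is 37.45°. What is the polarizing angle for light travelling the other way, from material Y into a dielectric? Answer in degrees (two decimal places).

θ_B' ≈ 52.55°

tan θ_B' = n₁/n₂ = 1/tan θ_B, so θ_B' = 90° − θ_B.
θ_B' = 90° − 37.45° = 52.55°.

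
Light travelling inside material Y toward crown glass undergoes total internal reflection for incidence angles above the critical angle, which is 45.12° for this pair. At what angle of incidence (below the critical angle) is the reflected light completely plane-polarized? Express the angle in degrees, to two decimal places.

θ_B ≈ 35.32°

n₂/n₁ = sin θ_c = sin 45.12° = 0.7086.
tan θ_B equals the same ratio, so θ_B = arctan(0.7086) = 35.32°.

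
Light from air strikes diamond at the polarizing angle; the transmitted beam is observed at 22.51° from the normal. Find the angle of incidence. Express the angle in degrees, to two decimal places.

θ_B ≈ 67.49°

At Brewster's angle the reflected and refracted rays are perpendicular, so θ_B + θ_t = 90°.
θ_B = 90° − 22.51° = 67.49°.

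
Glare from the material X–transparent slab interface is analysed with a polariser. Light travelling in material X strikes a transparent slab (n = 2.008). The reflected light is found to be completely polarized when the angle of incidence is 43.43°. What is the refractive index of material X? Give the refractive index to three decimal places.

n ≈ 2.121

Full polarization of the reflected beam means tan θ_B = n₂/n₁, where n₁ is the incident medium (material X).
n₁ = n₂ / tan θ_B = 2.008 / tan 43.43° = 2.121.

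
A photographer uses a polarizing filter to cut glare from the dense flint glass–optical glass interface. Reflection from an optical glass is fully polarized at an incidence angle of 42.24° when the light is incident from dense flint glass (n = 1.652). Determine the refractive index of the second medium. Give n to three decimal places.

n ≈ 1.500

At the Brewster angle, tan θ_B = n₂/n₁ with n₁ on the incident side (dense flint glass) and n₂ on the transmitted side (an optical glass).
n₂ = n₁ tan θ_B = 1.652 × tan 42.24° = 1.500.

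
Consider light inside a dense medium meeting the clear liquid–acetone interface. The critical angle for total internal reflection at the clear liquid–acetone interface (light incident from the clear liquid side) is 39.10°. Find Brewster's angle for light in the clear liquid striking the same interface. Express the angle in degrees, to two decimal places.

θ_B ≈ 32.24°

n₂/n₁ = sin θ_c = sin 39.10° = 0.6307.
tan θ_B equals the same ratio, so θ_B = arctan(0.6307) = 32.24°.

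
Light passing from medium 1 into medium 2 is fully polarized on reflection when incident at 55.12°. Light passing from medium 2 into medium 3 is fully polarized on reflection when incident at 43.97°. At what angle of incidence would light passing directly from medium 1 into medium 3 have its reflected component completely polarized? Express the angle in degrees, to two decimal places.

tan θ_B(1→2) = n₂/n₁ = tan 55.12° = 1.4345.
tan θ_B(2→3) = n₃/n₂ = tan 43.97° = 0.9647.
Multiplying, n₃/n₁ = 1.4345 × 0.9647 = 1.3839, and θ_B(1→3) = arctan 1.3839 = 54.15°.

θ_B ≈ 54.15°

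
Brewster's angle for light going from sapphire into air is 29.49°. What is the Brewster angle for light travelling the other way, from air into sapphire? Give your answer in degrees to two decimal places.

θ_B' ≈ 60.51°

Reversing the direction swaps n₁ and n₂, so tan θ_B' = 1/tan θ_B and θ_B' = 90° − θ_B.
Hence θ_B' = 90° − 29.49° = 60.51°.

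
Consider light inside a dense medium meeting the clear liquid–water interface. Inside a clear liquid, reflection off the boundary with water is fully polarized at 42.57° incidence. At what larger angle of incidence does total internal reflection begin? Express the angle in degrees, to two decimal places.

θ_c ≈ 66.72°

n₂/n₁ = tan 42.57° = 0.9186; the critical angle satisfies sin θ_c = n₂/n₁.
θ_c = arcsin(0.9186) = 66.72°.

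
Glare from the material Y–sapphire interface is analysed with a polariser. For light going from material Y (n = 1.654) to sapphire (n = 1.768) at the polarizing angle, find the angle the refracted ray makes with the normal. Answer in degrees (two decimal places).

tan θ_B = n₂/n₁ = 1.768/1.654 = 1.0689, so θ_B = 46.91°.
Since θ_B + θ_t = 90° at Brewster incidence, θ_t = 90° − 46.91° = 43.09°.

θ_t ≈ 43.09°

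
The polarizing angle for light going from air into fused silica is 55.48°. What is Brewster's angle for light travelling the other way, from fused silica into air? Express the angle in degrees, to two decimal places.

θ_B' ≈ 34.52°

tan θ_B' = n₁/n₂ = 1/tan θ_B, so θ_B' = 90° − θ_B.
θ_B' = 90° − 55.48° = 34.52°.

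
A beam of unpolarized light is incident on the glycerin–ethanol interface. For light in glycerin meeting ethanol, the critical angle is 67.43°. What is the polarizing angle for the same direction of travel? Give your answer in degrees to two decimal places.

sin θ_c = n₂/n₁, so n₂/n₁ = sin 67.43° = 0.9234.
Brewster: tan θ_B = n₂/n₁ = 0.9234.
θ_B = arctan(0.9234) = 42.72°.

θ_B ≈ 42.72°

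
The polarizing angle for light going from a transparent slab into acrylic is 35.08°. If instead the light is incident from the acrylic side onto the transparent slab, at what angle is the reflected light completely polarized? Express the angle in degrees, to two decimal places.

The two Brewster angles are complementary: θ_B' = 90° − θ_B = 90° − 35.08° = 54.92°.

θ_B' ≈ 54.92°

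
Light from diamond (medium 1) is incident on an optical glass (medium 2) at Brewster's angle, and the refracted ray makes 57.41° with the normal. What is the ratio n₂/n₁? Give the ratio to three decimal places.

n₂/n₁ ≈ 0.639

At Brewster incidence θ_B = 90° − θ_t = 90° − 57.41° = 32.59°.
Then n₂/n₁ = tan θ_B = tan 32.59° = 0.639.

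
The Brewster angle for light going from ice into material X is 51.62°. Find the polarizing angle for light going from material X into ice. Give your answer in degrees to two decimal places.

θ_B' ≈ 38.38°

Reversing the direction swaps n₁ and n₂, so tan θ_B' = 1/tan θ_B and θ_B' = 90° − θ_B.
Hence θ_B' = 90° − 51.62° = 38.38°.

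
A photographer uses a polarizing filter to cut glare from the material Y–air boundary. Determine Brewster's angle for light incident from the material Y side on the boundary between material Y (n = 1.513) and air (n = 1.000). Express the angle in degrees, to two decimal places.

Here n₂/n₁ = 1.000/1.513 = 0.6609, and Brewster's law gives tan θ_B = n₂/n₁.
So θ_B = arctan 0.6609 = 33.46°.

θ_B ≈ 33.46°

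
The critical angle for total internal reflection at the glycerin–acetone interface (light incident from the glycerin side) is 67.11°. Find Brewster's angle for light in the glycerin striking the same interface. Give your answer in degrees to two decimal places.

θ_B ≈ 42.65°

n₂/n₁ = sin θ_c = sin 67.11° = 0.9213.
tan θ_B equals the same ratio, so θ_B = arctan(0.9213) = 42.65°.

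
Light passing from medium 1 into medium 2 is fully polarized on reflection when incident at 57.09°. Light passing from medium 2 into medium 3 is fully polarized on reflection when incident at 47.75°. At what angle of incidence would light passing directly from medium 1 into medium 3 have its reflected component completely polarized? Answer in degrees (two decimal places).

θ_B ≈ 59.55°

n₂/n₁ = tan 57.09° = 1.5452 and n₃/n₂ = tan 47.75° = 1.1009.
n₃/n₁ = 1.7011. Then tan θ_B(1→3) = n₃/n₁, so θ_B(1→3) = arctan(1.7011) = 59.55°.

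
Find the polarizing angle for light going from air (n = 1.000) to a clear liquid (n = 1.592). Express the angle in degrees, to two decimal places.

Here n₂/n₁ = 1.592/1.000 = 1.5920, and Brewster's law gives tan θ_B = n₂/n₁.
θ_B = arctan(1.5920) = 57.87°.

θ_B ≈ 57.87°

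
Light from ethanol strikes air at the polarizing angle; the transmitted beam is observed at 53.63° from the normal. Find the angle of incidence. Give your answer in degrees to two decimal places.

θ_B ≈ 36.37°

Brewster's condition makes the reflected and refracted beams perpendicular: θ_B + θ_t = 90°.
θ_B = 90° − 53.63° = 36.37°.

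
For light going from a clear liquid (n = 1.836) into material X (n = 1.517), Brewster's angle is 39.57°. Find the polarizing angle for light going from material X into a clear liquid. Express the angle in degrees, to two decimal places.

θ_B' ≈ 50.43°

Reversing the direction swaps n₁ and n₂, so tan θ_B' = 1/tan θ_B and θ_B' = 90° − θ_B.
Hence θ_B' = 90° − 39.57° = 50.43°.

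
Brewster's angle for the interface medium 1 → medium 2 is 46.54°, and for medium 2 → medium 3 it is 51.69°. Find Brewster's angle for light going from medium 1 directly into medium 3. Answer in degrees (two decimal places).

Each Brewster angle gives a ratio: n₂/n₁ = tan 46.54° = 1.0553, n₃/n₂ = tan 51.69° = 1.2658.
So n₃/n₁ = (n₂/n₁)(n₃/n₂) = 1.0553 × 1.2658 = 1.3357.
θ_B(1→3) = arctan(1.3357) = 53.18°.

θ_B ≈ 53.18°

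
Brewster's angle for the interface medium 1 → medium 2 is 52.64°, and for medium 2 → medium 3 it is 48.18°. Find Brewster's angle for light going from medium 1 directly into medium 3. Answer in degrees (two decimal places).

θ_B ≈ 55.66°

Each Brewster angle gives a ratio: n₂/n₁ = tan 52.64° = 1.3098, n₃/n₂ = tan 48.18° = 1.1177.
n₃/n₁ = 1.4639. Then tan θ_B(1→3) = n₃/n₁, so θ_B(1→3) = arctan(1.4639) = 55.66°.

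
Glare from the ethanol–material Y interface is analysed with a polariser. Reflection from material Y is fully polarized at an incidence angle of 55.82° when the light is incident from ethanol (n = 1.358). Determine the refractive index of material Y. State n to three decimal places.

n ≈ 2.000

At the Brewster angle, tan θ_B = n₂/n₁ with n₁ on the incident side (ethanol) and n₂ on the transmitted side (material Y).
n₂ = n₁ tan θ_B = 1.358 × tan 55.82° = 2.000.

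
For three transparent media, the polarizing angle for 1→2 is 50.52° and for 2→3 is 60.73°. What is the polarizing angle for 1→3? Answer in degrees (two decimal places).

n₂/n₁ = tan 50.52° = 1.2140 and n₃/n₂ = tan 60.73° = 1.7842.
n₃/n₁ = 2.1659. Then tan θ_B(1→3) = n₃/n₁, so θ_B(1→3) = arctan(2.1659) = 65.22°.

θ_B ≈ 65.22°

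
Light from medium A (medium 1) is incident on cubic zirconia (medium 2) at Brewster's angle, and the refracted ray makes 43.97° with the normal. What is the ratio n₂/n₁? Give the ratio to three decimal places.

n₂/n₁ ≈ 1.037

θ_B + θ_t = 90°, so θ_B = 90° − 43.97° = 46.03°.
Then n₂/n₁ = tan θ_B = tan 46.03° = 1.037.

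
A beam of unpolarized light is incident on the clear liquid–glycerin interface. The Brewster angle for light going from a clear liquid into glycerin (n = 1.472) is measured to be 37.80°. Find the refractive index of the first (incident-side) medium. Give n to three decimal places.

At the Brewster angle, tan θ_B = n₂/n₁ with n₁ on the incident side (a clear liquid) and n₂ on the transmitted side (glycerin).
n₁ = n₂ / tan θ_B = 1.472 / tan 37.80° = 1.898.

n ≈ 1.898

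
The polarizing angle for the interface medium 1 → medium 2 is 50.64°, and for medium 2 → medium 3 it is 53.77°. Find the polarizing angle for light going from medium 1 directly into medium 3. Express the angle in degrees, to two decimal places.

tan θ_B(1→2) = n₂/n₁ = tan 50.64° = 1.2192.
tan θ_B(2→3) = n₃/n₂ = tan 53.77° = 1.3648.
Multiplying, n₃/n₁ = 1.2192 × 1.3648 = 1.6639, and θ_B(1→3) = arctan 1.6639 = 58.99°.

θ_B ≈ 58.99°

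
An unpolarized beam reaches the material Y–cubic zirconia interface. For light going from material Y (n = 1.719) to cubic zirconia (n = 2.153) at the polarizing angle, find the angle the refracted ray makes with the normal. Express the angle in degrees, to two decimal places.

θ_t ≈ 38.60°

tan θ_B = n₂/n₁ = 2.153/1.719 = 1.2525, so θ_B = 51.40°.
The refracted ray is perpendicular to the reflected ray, so θ_t = 90° − θ_B = 38.60°.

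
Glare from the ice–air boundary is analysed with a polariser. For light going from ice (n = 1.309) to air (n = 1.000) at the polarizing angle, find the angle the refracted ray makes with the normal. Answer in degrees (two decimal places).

θ_t ≈ 52.62°

θ_B = arctan(n₂/n₁) = arctan(1.000/1.309) = 37.38°.
The refracted ray is perpendicular to the reflected ray, so θ_t = 90° − θ_B = 52.62°.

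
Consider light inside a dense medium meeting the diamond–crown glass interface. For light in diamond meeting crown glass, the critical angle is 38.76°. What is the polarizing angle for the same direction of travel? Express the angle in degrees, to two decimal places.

At the critical angle sin θ_c = n₂/n₁, giving n₂/n₁ = sin 38.76° = 0.6261.
Then tan θ_B = n₂/n₁ = 0.6261, so θ_B = arctan 0.6261 = 32.05°.

θ_B ≈ 32.05°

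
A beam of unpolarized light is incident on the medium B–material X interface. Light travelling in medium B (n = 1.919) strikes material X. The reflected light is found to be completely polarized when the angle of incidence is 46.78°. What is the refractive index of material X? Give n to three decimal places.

n ≈ 2.042

Full polarization of the reflected beam means tan θ_B = n₂/n₁, where n₁ is the incident medium (medium B).
n₂ = n₁ tan θ_B = 1.919 × tan 46.78° = 2.042.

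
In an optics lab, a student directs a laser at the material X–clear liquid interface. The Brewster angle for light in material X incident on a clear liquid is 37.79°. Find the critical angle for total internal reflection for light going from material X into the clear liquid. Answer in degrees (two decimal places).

n₂/n₁ = tan 37.79° = 0.7754; the critical angle satisfies sin θ_c = n₂/n₁.
θ_c = arcsin(0.7754) = 50.84°.

θ_c ≈ 50.84°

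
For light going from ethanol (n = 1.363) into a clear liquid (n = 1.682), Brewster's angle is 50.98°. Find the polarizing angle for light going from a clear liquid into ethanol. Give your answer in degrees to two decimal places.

θ_B' ≈ 39.02°

tan θ_B' = n₁/n₂ = 1/tan θ_B, so θ_B' = 90° − θ_B.
θ_B' = 90° − 50.98° = 39.02°.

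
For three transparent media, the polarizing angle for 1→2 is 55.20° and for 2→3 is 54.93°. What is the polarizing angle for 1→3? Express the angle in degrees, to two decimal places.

n₂/n₁ = tan 55.20° = 1.4388 and n₃/n₂ = tan 54.93° = 1.4244.
n₃/n₁ = 2.0495. Then tan θ_B(1→3) = n₃/n₁, so θ_B(1→3) = arctan(2.0495) = 63.99°.

θ_B ≈ 63.99°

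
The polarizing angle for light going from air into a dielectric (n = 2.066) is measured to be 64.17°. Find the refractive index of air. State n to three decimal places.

n ≈ 1.000

Brewster's law: tan θ_B = n₂/n₁ (light incident in air, refracted into a dielectric).
n₁ = n₂ / tan θ_B = 2.066 / tan 64.17° = 1.000.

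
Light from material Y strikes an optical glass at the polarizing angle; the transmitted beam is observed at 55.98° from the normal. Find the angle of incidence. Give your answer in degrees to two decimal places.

θ_B ≈ 34.02°

Since the reflected and refracted rays are at right angles at the polarizing angle, θ_B + θ_t = 90°.
θ_B = 90° − 55.98° = 34.02°.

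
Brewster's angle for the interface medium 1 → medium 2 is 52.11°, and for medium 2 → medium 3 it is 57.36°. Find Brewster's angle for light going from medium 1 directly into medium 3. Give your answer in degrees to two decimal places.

θ_B ≈ 63.51°

Each Brewster angle gives a ratio: n₂/n₁ = tan 52.11° = 1.2850, n₃/n₂ = tan 57.36° = 1.5613.
Multiplying, n₃/n₁ = 1.2850 × 1.5613 = 2.0062, and θ_B(1→3) = arctan 2.0062 = 63.51°.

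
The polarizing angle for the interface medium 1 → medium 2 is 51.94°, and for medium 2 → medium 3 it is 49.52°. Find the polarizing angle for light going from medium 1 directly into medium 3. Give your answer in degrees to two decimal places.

n₂/n₁ = tan 51.94° = 1.2772 and n₃/n₂ = tan 49.52° = 1.1717.
So n₃/n₁ = (n₂/n₁)(n₃/n₂) = 1.2772 × 1.1717 = 1.4964.
θ_B(1→3) = arctan(1.4964) = 56.25°.

θ_B ≈ 56.25°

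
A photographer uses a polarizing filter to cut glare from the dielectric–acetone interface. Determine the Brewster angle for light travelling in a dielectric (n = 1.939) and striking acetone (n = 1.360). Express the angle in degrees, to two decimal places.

Here n₂/n₁ = 1.360/1.939 = 0.7014, and Brewster's law gives tan θ_B = n₂/n₁.
So θ_B = arctan 0.7014 = 35.05°.

θ_B ≈ 35.05°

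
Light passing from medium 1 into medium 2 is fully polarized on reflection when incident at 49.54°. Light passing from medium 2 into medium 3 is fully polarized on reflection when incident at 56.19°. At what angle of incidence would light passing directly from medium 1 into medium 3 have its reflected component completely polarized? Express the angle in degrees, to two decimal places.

θ_B ≈ 60.27°

tan θ_B(1→2) = n₂/n₁ = tan 49.54° = 1.1725.
tan θ_B(2→3) = n₃/n₂ = tan 56.19° = 1.4932.
So n₃/n₁ = (n₂/n₁)(n₃/n₂) = 1.1725 × 1.4932 = 1.7508.
θ_B(1→3) = arctan(1.7508) = 60.27°.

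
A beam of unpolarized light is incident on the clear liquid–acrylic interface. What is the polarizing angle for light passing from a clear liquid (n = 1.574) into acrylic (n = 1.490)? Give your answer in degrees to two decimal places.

At Brewster's angle the reflected and refracted rays are perpendicular, which with Snell's law gives tan θ_B = n₂/n₁.
Brewster's condition: tan θ_B = n₂/n₁ = 1.490/1.574 = 0.9466.
θ_B = arctan(0.9466) = 43.43°.

θ_B ≈ 43.43°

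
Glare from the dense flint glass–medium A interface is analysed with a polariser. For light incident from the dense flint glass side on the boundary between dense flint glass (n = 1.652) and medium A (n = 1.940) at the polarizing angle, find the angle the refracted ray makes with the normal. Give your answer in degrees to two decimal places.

θ_B = arctan(n₂/n₁) = arctan(1.940/1.652) = 49.58°.
Since θ_B + θ_t = 90° at Brewster incidence, θ_t = 90° − 49.58° = 40.42°.

θ_t ≈ 40.42°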